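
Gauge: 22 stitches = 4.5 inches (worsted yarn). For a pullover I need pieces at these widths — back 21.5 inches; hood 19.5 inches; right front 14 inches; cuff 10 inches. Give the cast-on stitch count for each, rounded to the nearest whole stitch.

back 105; hood 95; right front 68; cuff 49.

Rate = 22/4.5 = 4.889 sts per in.
back: 21.5 × 4.889 = 105.11 → 105.
hood: 19.5 × 4.889 = 95.33 → 95.
right front: 14 × 4.889 = 68.44 → 68.
cuff: 10 × 4.889 = 48.89 → 49.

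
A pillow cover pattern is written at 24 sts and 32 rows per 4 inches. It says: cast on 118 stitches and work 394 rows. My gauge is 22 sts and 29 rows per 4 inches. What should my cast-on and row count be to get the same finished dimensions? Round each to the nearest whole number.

Cast on 108 stitches; work 357 rows.

Stitches: 118 × 22/24 = 108.17 → 108.
Rows: 394 × 29/32 = 357.06 → 357.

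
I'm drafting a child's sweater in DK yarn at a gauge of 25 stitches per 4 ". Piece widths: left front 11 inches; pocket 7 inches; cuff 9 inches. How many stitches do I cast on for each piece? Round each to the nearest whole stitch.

left front 69; pocket 44; cuff 56.

Rate = 25/4 = 6.25 sts per in.
left front: 11 × 6.25 = 68.75 → 69.
pocket: 7 × 6.25 = 43.75 → 44.
cuff: 9 × 6.25 = 56.25 → 56.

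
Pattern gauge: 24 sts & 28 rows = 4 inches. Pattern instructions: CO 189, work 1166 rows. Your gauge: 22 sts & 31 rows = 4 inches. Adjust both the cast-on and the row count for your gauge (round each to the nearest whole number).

Stitches: 189 × 22/24 = 173.25 → 173.
Rows: 1166 × 31/28 = 1290.93 → 1291.

Cast on 173 stitches; work 1291 rows.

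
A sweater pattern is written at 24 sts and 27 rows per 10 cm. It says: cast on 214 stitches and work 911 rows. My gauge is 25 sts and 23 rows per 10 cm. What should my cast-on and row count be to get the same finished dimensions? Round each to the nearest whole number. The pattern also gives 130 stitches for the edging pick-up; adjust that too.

Cast on 223 stitches; work 776 rows; edging pick-up 135 stitches.

Stitches: 214 × 25/24 = 222.92 → 223.
Rows: 911 × 23/27 = 776.04 → 776.
edging pick-up: 130 × 25/24 = 135.42 → 135.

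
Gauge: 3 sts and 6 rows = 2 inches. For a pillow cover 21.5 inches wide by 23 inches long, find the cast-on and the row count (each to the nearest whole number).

Stitch gauge = 3/2 = 1.5 sts/in; 21.5 × 1.5 = 32.25 → 32 sts.
Row gauge = 6/2 = 3 rows/in; 23 × 3 = 69.00 → 69 rows.

Cast on 32 stitches and work 69 rows.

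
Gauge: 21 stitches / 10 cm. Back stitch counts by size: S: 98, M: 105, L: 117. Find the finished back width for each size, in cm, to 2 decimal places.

S 46.67 cm; M 50.00 cm; L 55.71 cm.

21/10 = 2.1 sts per cm.
S: 98 / 2.1 = 46.667 → 46.67 cm.
M: 105 / 2.1 = 50.000 → 50.00 cm.
L: 117 / 2.1 = 55.714 → 55.71 cm.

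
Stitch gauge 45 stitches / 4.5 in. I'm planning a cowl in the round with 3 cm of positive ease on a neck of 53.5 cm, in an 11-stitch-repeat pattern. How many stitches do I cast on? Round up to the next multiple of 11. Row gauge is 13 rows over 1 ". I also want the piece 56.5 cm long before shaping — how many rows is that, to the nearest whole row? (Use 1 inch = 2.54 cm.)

Finished = 53.5 + 3 = 56.5 cm.
56.5 cm × 1/2.54 = 22.24 inches.
45/4.5 = 10 sts per in; 22.24 × 10 = 222.44 sts.
Next multiple of 11 → 231.
56.5 cm = 22.24 inches; × 13 = 289.17 → 289 rows.

Cast on 231 stitches; work 289 rows.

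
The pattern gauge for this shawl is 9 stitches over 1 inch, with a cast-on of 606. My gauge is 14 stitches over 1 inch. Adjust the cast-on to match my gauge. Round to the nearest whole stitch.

943 stitches.

Scale factor = 14 / 9 = 1.556.
606 × 14 / 9 = 942.67 sts.
→ 943 sts.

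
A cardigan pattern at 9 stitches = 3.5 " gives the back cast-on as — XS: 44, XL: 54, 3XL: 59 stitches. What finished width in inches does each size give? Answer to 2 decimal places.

9/3.5 = 2.571 sts per in.
XS: 44 / 2.571 = 17.111 → 17.11 in.
XL: 54 / 2.571 = 21.000 → 21.00 in.
3XL: 59 / 2.571 = 22.944 → 22.94 in.

XS 17.11 inches; XL 21.00 inches; 3XL 22.94 inches.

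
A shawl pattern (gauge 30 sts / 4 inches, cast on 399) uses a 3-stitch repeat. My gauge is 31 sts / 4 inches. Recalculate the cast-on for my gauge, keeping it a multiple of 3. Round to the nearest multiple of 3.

CO 411 sts.

399 × 31 / 30 = 412.30.
Nearest multiple of 3: 411.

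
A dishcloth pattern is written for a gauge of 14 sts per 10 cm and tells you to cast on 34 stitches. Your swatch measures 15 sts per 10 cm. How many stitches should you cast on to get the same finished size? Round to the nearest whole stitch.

Cast on 36 stitches.

Scale factor = 15 / 14 = 1.071.
34 × 15 / 14 = 36.43 sts.
→ 36 sts.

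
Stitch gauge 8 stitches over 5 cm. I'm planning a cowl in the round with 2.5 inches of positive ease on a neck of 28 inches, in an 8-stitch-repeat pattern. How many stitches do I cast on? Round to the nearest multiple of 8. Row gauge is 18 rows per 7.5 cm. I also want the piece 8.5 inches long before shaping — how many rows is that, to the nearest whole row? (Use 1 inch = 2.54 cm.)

Finished = 28 + 2.5 = 30.5 inches.
30.5 inches × 2.54 = 77.47 cm.
8/5 = 1.6 sts per cm; 77.47 × 1.6 = 123.95 sts.
Nearest multiple of 8 → 120.
8.5 inches = 21.59 cm; × 2.4 = 51.82 → 52 rows.

Cast on 120 stitches; work 52 rows.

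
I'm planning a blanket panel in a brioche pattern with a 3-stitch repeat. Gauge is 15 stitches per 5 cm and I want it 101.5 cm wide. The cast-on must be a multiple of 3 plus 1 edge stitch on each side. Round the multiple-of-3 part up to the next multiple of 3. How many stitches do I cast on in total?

15 / 5 = 3 sts per cm.
101.5 × 3 = 304.50 sts.
Less 2 edge sts → 302.50 for the repeat.
Next multiple of 3: 303.
Add back 2 edge sts → 305.

Cast on 305 stitches.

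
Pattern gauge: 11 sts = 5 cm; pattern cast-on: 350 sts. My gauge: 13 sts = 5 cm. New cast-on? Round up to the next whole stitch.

CO 414 sts.

Scale factor = 13 / 11 = 1.182.
350 × 13 / 11 = 413.64 sts.
→ 414 sts.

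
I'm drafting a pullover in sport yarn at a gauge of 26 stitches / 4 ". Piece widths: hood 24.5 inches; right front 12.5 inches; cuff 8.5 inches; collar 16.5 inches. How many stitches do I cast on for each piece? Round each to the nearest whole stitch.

hood 159; right front 81; cuff 55; collar 107.

Rate = 26/4 = 6.5 sts per in.
hood: 24.5 × 6.5 = 159.25 → 159.
right front: 12.5 × 6.5 = 81.25 → 81.
cuff: 8.5 × 6.5 = 55.25 → 55.
collar: 16.5 × 6.5 = 107.25 → 107.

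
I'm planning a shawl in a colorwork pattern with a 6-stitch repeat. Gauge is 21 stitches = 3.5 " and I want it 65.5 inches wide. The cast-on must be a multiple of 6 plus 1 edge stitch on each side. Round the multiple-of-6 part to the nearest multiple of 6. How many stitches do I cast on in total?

21 / 3.5 = 6 sts per inch.
65.5 × 6 = 393.00 sts.
Less 2 edge sts → 391.00 for the repeat.
Nearest multiple of 6: 390.
Add back 2 edge sts → 392.

Cast on 392 stitches.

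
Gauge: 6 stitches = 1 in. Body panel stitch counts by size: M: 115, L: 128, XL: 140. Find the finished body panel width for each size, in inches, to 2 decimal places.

M 19.17 inches; L 21.33 inches; XL 23.33 inches.

6/1 = 6 sts per in.
M: 115 / 6 = 19.167 → 19.17 in.
L: 128 / 6 = 21.333 → 21.33 in.
XL: 140 / 6 = 23.333 → 23.33 in.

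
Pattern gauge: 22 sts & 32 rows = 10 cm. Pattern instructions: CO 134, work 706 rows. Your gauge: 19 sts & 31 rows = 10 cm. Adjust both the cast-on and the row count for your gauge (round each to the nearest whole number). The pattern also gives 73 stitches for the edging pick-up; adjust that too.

Cast on 116 stitches; work 684 rows; edging pick-up 63 stitches.

Stitches: 134 × 19/22 = 115.73 → 116.
Rows: 706 × 31/32 = 683.94 → 684.
edging pick-up: 73 × 19/22 = 63.05 → 63.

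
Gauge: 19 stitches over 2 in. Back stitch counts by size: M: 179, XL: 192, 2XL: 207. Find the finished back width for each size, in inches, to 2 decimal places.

M 18.84 inches; XL 20.21 inches; 2XL 21.79 inches.

19/2 = 9.5 sts per in.
M: 179 / 9.5 = 18.842 → 18.84 in.
XL: 192 / 9.5 = 20.211 → 20.21 in.
2XL: 207 / 9.5 = 21.789 → 21.79 in.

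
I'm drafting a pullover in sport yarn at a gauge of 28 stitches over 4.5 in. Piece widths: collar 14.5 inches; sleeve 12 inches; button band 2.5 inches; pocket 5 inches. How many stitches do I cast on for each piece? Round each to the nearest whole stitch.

Rate = 28/4.5 = 6.222 sts per in.
collar: 14.5 × 6.222 = 90.22 → 90.
sleeve: 12 × 6.222 = 74.67 → 75.
button band: 2.5 × 6.222 = 15.56 → 16.
pocket: 5 × 6.222 = 31.11 → 31.

collar 90; sleeve 75; button band 16; pocket 31.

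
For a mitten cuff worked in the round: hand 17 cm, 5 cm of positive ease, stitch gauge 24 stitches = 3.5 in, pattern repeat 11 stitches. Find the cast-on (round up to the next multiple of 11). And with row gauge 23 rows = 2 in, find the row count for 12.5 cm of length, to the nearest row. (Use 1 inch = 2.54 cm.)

Cast on 66 stitches; work 57 rows.

Finished = 17 + 5 = 22 cm.
22 cm × 1/2.54 = 8.66 inches.
24/3.5 = 6.857 sts per in; 8.66 × 6.857 = 59.39 sts.
Next multiple of 11 → 66.
12.5 cm = 4.92 inches; × 11.5 = 56.59 → 57 rows.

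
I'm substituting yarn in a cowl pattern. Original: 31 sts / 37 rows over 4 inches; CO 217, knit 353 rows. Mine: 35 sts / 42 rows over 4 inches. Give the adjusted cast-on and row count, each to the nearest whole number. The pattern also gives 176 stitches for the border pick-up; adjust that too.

Cast on 245 stitches; work 401 rows; border pick-up 199 stitches.

Stitches: 217 × 35/31 = 245.00 → 245.
Rows: 353 × 42/37 = 400.70 → 401.
border pick-up: 176 × 35/31 = 198.71 → 199.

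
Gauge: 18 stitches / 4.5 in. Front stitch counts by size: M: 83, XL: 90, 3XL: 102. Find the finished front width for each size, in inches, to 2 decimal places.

18/4.5 = 4 sts per in.
M: 83 / 4 = 20.750 → 20.75 in.
XL: 90 / 4 = 22.500 → 22.50 in.
3XL: 102 / 4 = 25.500 → 25.50 in.

M 20.75 inches; XL 22.50 inches; 3XL 25.50 inches.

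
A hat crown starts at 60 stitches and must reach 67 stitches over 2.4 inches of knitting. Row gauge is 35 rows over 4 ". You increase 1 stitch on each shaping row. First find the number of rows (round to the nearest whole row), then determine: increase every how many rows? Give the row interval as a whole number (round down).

Rows = 2.4 × 8.75 = 21.0 → 21 rows.
Stitches to add: 7 → 7 shaping rows (at 1 st each).
21 / 7 = 3.00 → every 3 rows.

Increase every 3rd row.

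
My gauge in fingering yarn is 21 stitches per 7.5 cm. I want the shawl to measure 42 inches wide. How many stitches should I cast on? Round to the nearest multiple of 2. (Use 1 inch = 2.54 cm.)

42 in = 106.68 cm.
21 stitches / 7.5 cm = 2.8 stitches per cm.
106.68 × 2.8 = 298.70 stitches.
Round to nearest multiple of 2 → 298.

CO 298 sts.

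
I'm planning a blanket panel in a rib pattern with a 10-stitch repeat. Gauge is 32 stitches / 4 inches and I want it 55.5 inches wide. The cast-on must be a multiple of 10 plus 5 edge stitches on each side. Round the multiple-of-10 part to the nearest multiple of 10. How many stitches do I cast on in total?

32 / 4 = 8 sts per inch.
55.5 × 8 = 444.00 sts.
Less 10 edge sts → 434.00 for the repeat.
Nearest multiple of 10: 430.
Add back 10 edge sts → 440.

CO 440 sts.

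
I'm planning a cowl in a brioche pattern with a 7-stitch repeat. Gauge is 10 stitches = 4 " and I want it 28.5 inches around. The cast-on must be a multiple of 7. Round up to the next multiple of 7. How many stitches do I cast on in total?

10 / 4 = 2.5 sts per inch.
28.5 × 2.5 = 71.25 sts.
Next multiple of 7: 77.

Cast on 77 stitches.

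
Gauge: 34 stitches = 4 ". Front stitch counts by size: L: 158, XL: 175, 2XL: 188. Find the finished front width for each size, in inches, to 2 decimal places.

34/4 = 8.5 sts per in.
L: 158 / 8.5 = 18.588 → 18.59 in.
XL: 175 / 8.5 = 20.588 → 20.59 in.
2XL: 188 / 8.5 = 22.118 → 22.12 in.

L 18.59 inches; XL 20.59 inches; 2XL 22.12 inches.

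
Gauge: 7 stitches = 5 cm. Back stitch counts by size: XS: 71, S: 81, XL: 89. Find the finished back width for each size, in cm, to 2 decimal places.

7/5 = 1.4 sts per cm.
XS: 71 / 1.4 = 50.714 → 50.71 cm.
S: 81 / 1.4 = 57.857 → 57.86 cm.
XL: 89 / 1.4 = 63.571 → 63.57 cm.

XS 50.71 cm; S 57.86 cm; XL 63.57 cm.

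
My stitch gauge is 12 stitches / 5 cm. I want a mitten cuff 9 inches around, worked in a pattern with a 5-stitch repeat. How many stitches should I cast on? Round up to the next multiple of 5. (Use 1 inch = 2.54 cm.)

9 in = 9 × 2.54 = 22.86 cm.
12 / 5 = 2.4 sts/cm.
22.86 × 2.4 = 54.86 sts.
→ 55.

Cast on 55 stitches.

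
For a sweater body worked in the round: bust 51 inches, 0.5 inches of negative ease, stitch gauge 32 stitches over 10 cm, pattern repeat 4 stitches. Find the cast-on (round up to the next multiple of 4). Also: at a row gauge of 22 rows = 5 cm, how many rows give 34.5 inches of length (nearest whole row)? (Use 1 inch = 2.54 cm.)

Cast on 412 stitches; work 386 rows.

Finished = 51 − 0.5 = 50.5 inches.
50.5 inches × 2.54 = 128.27 cm.
32/10 = 3.2 sts per cm; 128.27 × 3.2 = 410.46 sts.
Next multiple of 4 → 412.
34.5 inches = 87.63 cm; × 4.4 = 385.57 → 386 rows.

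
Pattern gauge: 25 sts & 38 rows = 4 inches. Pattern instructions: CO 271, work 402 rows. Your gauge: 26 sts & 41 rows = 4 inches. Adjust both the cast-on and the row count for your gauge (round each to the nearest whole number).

Stitches: 271 × 26/25 = 281.84 → 282.
Rows: 402 × 41/38 = 433.74 → 434.

Cast on 282 stitches; work 434 rows.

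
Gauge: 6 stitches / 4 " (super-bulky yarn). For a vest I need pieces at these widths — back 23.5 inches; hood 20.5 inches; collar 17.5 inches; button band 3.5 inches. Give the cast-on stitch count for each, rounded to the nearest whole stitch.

Rate = 6/4 = 1.5 sts per in.
back: 23.5 × 1.5 = 35.25 → 35.
hood: 20.5 × 1.5 = 30.75 → 31.
collar: 17.5 × 1.5 = 26.25 → 26.
button band: 3.5 × 1.5 = 5.25 → 5.

back 35; hood 31; collar 26; button band 5.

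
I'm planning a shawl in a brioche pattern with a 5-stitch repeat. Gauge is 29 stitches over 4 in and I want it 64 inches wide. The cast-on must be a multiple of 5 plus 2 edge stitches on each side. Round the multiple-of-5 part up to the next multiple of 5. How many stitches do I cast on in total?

464 stitches.

29 / 4 = 7.25 sts per inch.
64 × 7.25 = 464.00 sts.
Less 4 edge sts → 460.00 for the repeat.
Next multiple of 5: 460.
Add back 4 edge sts → 464.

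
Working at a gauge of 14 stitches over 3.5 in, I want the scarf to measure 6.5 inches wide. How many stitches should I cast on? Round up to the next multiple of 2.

14 stitches / 3.5 in = 4 stitches per inch.
6.5 × 4 = 26.00 stitches.

26 stitches.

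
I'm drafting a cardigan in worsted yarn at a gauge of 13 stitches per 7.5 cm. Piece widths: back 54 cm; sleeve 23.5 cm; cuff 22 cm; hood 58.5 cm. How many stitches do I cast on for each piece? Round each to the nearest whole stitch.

Rate = 13/7.5 = 1.733 sts per cm.
back: 54 × 1.733 = 93.60 → 94.
sleeve: 23.5 × 1.733 = 40.73 → 41.
cuff: 22 × 1.733 = 38.13 → 38.
hood: 58.5 × 1.733 = 101.40 → 101.

back 94; sleeve 41; cuff 38; hood 101.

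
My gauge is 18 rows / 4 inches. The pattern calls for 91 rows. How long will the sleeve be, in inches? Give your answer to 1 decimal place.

18 rows / 4 inch = 4.5 rows per inch.
91 / 4.5 = 20.22 inches.

20.2 inches.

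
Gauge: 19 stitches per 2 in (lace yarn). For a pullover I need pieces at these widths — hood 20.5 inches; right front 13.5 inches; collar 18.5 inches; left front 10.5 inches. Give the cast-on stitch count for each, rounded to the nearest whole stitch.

Rate = 19/2 = 9.5 sts per in.
hood: 20.5 × 9.5 = 194.75 → 195.
right front: 13.5 × 9.5 = 128.25 → 128.
collar: 18.5 × 9.5 = 175.75 → 176.
left front: 10.5 × 9.5 = 99.75 → 100.

hood 195; right front 128; collar 176; left front 100.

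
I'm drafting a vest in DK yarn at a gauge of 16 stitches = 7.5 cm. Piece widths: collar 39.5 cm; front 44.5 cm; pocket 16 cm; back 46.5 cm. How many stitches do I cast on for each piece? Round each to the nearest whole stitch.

Rate = 16/7.5 = 2.133 sts per cm.
collar: 39.5 × 2.133 = 84.27 → 84.
front: 44.5 × 2.133 = 94.93 → 95.
pocket: 16 × 2.133 = 34.13 → 34.
back: 46.5 × 2.133 = 99.20 → 99.

collar 84; front 95; pocket 34; back 99.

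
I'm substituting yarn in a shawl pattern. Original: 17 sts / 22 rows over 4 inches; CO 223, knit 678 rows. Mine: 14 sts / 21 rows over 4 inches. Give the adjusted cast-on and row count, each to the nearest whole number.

Cast on 184 stitches; work 647 rows.

Stitches: 223 × 14/17 = 183.65 → 184.
Rows: 678 × 21/22 = 647.18 → 647.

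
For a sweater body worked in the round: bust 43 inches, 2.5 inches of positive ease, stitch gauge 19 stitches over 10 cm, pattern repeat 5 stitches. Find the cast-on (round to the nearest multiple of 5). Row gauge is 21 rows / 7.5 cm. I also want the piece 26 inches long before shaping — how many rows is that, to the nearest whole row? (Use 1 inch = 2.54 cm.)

Cast on 220 stitches; work 185 rows.

Finished = 43 + 2.5 = 45.5 inches.
45.5 inches × 2.54 = 115.57 cm.
19/10 = 1.9 sts per cm; 115.57 × 1.9 = 219.58 sts.
Nearest multiple of 5 → 220.
26 inches = 66.04 cm; × 2.8 = 184.91 → 185 rows.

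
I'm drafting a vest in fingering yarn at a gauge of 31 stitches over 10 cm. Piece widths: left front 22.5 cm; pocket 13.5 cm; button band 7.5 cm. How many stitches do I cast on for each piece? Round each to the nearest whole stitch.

Rate = 31/10 = 3.1 sts per cm.
left front: 22.5 × 3.1 = 69.75 → 70.
pocket: 13.5 × 3.1 = 41.85 → 42.
button band: 7.5 × 3.1 = 23.25 → 23.

left front 70; pocket 42; button band 23.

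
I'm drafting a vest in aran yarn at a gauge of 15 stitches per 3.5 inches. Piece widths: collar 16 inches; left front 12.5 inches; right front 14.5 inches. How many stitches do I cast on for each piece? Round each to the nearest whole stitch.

collar 69; left front 54; right front 62.

Rate = 15/3.5 = 4.286 sts per in.
collar: 16 × 4.286 = 68.57 → 69.
left front: 12.5 × 4.286 = 53.57 → 54.
right front: 14.5 × 4.286 = 62.14 → 62.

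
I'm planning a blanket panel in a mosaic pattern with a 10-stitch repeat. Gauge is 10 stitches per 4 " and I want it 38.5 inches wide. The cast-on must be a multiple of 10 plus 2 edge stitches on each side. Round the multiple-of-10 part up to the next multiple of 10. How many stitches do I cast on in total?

10 / 4 = 2.5 sts per inch.
38.5 × 2.5 = 96.25 sts.
Less 4 edge sts → 92.25 for the repeat.
Next multiple of 10: 100.
Add back 4 edge sts → 104.

104 stitches.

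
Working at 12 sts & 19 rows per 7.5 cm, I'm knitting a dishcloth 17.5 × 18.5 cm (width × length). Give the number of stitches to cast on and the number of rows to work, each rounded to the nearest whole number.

Stitch gauge = 12/7.5 = 1.6 sts/cm; 17.5 × 1.6 = 28.00 → 28 sts.
Row gauge = 19/7.5 = 2.533 rows/cm; 18.5 × 2.533 = 46.87 → 47 rows.

Cast on 28 stitches and work 47 rows.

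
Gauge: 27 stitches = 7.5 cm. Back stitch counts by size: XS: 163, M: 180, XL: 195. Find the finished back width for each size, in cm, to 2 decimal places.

XS 45.28 cm; M 50.00 cm; XL 54.17 cm.

27/7.5 = 3.6 sts per cm.
XS: 163 / 3.6 = 45.278 → 45.28 cm.
M: 180 / 3.6 = 50.000 → 50.00 cm.
XL: 195 / 3.6 = 54.167 → 54.17 cm.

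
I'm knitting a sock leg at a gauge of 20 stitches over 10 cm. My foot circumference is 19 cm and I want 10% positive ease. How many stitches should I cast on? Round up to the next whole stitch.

42 stitches.

Finished = 19 × 1.10 = 20.90 cm.
20 / 10 = 2 sts per cm.
20.90 × 2 = 41.80 sts.
→ 42 sts.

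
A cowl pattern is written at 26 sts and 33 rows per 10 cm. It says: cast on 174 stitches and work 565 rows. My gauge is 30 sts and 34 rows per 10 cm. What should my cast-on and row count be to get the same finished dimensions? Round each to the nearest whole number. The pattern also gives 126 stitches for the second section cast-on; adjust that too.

Cast on 201 stitches; work 582 rows; second section cast-on 145 stitches.

Stitches: 174 × 30/26 = 200.77 → 201.
Rows: 565 × 34/33 = 582.12 → 582.
second section cast-on: 126 × 30/26 = 145.38 → 145.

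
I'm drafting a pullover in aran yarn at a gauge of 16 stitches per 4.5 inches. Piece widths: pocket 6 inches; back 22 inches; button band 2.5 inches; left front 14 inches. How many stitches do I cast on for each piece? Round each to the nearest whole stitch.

Rate = 16/4.5 = 3.556 sts per in.
pocket: 6 × 3.556 = 21.33 → 21.
back: 22 × 3.556 = 78.22 → 78.
button band: 2.5 × 3.556 = 8.89 → 9.
left front: 14 × 3.556 = 49.78 → 50.

pocket 21; back 78; button band 9; left front 50.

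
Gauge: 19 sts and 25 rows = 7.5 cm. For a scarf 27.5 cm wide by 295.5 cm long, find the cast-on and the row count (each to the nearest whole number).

Cast on 70 stitches and work 985 rows.

Stitch gauge = 19/7.5 = 2.533 sts/cm; 27.5 × 2.533 = 69.67 → 70 sts.
Row gauge = 25/7.5 = 3.333 rows/cm; 295.5 × 3.333 = 985.00 → 985 rows.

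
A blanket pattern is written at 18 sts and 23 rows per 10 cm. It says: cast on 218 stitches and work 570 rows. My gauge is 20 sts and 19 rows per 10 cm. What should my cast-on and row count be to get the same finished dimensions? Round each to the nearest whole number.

Cast on 242 stitches; work 471 rows.

Stitches: 218 × 20/18 = 242.22 → 242.
Rows: 570 × 19/23 = 470.87 → 471.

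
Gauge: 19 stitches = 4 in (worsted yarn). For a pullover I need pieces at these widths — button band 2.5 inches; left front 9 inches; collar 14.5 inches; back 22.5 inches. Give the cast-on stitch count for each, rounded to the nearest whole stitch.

button band 12; left front 43; collar 69; back 107.

Rate = 19/4 = 4.75 sts per in.
button band: 2.5 × 4.75 = 11.88 → 12.
left front: 9 × 4.75 = 42.75 → 43.
collar: 14.5 × 4.75 = 68.88 → 69.
back: 22.5 × 4.75 = 106.88 → 107.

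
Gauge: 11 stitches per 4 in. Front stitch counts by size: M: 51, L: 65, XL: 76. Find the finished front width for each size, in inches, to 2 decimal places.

M 18.55 inches; L 23.64 inches; XL 27.64 inches.

11/4 = 2.75 sts per in.
M: 51 / 2.75 = 18.545 → 18.55 in.
L: 65 / 2.75 = 23.636 → 23.64 in.
XL: 76 / 2.75 = 27.636 → 27.64 in.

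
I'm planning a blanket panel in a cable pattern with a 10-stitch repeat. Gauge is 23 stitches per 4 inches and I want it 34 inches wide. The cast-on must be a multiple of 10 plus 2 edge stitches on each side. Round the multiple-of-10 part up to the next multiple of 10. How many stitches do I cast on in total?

Cast on 204 stitches.

23 / 4 = 5.75 sts per inch.
34 × 5.75 = 195.50 sts.
Less 4 edge sts → 191.50 for the repeat.
Next multiple of 10: 200.
Add back 4 edge sts → 204.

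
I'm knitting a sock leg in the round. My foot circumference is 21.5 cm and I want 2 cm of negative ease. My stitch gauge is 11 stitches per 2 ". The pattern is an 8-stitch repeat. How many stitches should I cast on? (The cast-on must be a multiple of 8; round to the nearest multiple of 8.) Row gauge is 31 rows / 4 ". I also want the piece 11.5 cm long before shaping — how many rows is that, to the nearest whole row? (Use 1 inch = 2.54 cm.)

Finished = 21.5 − 2 = 19.5 cm.
19.5 cm × 1/2.54 = 7.68 inches.
11/2 = 5.5 sts per in; 7.68 × 5.5 = 42.22 sts.
Nearest multiple of 8 → 40.
11.5 cm = 4.53 inches; × 7.75 = 35.09 → 35 rows.

Cast on 40 stitches; work 35 rows.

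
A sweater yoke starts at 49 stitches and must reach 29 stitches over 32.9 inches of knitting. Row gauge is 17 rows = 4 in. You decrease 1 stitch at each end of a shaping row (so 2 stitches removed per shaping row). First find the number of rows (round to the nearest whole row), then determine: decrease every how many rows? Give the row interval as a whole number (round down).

Rows = 32.9 × 4.25 = 139.8 → 140 rows.
Stitches to remove: 20 → 10 shaping rows (at 2 st each).
140 / 10 = 14.00 → every 14 rows.

Decrease every 14th row.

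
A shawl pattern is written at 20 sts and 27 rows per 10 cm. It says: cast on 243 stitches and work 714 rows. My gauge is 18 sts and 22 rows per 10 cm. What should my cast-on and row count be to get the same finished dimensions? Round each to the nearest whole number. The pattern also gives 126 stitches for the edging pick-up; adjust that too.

Cast on 219 stitches; work 582 rows; edging pick-up 113 stitches.

Stitches: 243 × 18/20 = 218.70 → 219.
Rows: 714 × 22/27 = 581.78 → 582.
edging pick-up: 126 × 18/20 = 113.40 → 113.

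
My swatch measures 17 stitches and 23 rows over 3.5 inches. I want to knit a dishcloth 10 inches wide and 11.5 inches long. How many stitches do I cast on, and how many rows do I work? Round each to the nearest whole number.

Stitch gauge = 17/3.5 = 4.857 sts/in; 10 × 4.857 = 48.57 → 49 sts.
Row gauge = 23/3.5 = 6.571 rows/in; 11.5 × 6.571 = 75.57 → 76 rows.

Cast on 49 stitches and work 76 rows.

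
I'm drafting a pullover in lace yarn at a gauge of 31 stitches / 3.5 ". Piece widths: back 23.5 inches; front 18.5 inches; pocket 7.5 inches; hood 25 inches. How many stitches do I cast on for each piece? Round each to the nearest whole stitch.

back 208; front 164; pocket 66; hood 221.

Rate = 31/3.5 = 8.857 sts per in.
back: 23.5 × 8.857 = 208.14 → 208.
front: 18.5 × 8.857 = 163.86 → 164.
pocket: 7.5 × 8.857 = 66.43 → 66.
hood: 25 × 8.857 = 221.43 → 221.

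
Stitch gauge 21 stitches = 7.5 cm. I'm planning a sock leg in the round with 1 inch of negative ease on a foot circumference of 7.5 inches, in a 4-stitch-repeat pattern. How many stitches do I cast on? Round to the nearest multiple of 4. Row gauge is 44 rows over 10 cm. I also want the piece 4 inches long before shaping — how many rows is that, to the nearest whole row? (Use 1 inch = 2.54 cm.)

Cast on 48 stitches; work 45 rows.

Finished = 7.5 − 1 = 6.5 inches.
6.5 inches × 2.54 = 16.51 cm.
21/7.5 = 2.8 sts per cm; 16.51 × 2.8 = 46.23 sts.
Nearest multiple of 4 → 48.
4 inches = 10.16 cm; × 4.4 = 44.70 → 45 rows.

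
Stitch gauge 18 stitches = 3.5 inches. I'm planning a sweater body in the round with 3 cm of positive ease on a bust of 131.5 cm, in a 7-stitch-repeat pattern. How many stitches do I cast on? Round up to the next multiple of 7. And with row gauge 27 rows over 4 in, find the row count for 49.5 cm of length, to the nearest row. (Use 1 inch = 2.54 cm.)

Finished = 131.5 + 3 = 134.5 cm.
134.5 cm × 1/2.54 = 52.95 inches.
18/3.5 = 5.143 sts per in; 52.95 × 5.143 = 272.33 sts.
Next multiple of 7 → 273.
49.5 cm = 19.49 inches; × 6.75 = 131.55 → 132 rows.

Cast on 273 stitches; work 132 rows.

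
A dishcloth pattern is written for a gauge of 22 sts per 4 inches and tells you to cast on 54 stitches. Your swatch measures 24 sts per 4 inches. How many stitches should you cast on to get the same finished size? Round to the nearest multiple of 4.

60 stitches.

Scale factor = 24 / 22 = 1.091.
54 × 24 / 22 = 58.91 sts.
→ 60 sts.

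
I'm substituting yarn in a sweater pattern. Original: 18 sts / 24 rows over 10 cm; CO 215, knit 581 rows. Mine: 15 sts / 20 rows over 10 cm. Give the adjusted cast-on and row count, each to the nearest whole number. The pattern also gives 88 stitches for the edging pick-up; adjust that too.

Cast on 179 stitches; work 484 rows; edging pick-up 73 stitches.

Stitches: 215 × 15/18 = 179.17 → 179.
Rows: 581 × 20/24 = 484.17 → 484.
edging pick-up: 88 × 15/18 = 73.33 → 73.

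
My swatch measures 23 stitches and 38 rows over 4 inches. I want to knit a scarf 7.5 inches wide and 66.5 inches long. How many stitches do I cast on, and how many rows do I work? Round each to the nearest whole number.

Cast on 43 stitches and work 632 rows.

Stitch gauge = 23/4 = 5.75 sts/in; 7.5 × 5.75 = 43.12 → 43 sts.
Row gauge = 38/4 = 9.5 rows/in; 66.5 × 9.5 = 631.75 → 632 rows.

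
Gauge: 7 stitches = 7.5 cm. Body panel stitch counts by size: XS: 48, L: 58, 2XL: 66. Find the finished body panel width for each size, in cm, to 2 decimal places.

7/7.5 = 0.933 sts per cm.
XS: 48 / 0.933 = 51.429 → 51.43 cm.
L: 58 / 0.933 = 62.143 → 62.14 cm.
2XL: 66 / 0.933 = 70.714 → 70.71 cm.

XS 51.43 cm; L 62.14 cm; 2XL 70.71 cm.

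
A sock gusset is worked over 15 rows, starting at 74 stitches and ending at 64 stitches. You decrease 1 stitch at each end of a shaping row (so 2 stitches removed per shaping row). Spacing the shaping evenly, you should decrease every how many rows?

Decrease every 3rd row.

Stitches to remove: |64 − 74| = 10.
Shaping rows needed: 10 / 2 = 5.
15 rows / 5 = every 3 rows.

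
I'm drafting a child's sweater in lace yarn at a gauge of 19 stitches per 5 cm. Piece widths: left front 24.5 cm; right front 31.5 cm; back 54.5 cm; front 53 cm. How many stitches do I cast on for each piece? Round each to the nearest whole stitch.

Rate = 19/5 = 3.8 sts per cm.
left front: 24.5 × 3.8 = 93.10 → 93.
right front: 31.5 × 3.8 = 119.70 → 120.
back: 54.5 × 3.8 = 207.10 → 207.
front: 53 × 3.8 = 201.40 → 201.

left front 93; right front 120; back 207; front 201.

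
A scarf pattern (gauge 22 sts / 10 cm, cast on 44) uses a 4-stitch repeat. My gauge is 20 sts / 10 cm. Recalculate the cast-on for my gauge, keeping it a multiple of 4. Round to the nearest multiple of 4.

CO 40 sts.

44 × 20 / 22 = 40.00.
Nearest multiple of 4: 40.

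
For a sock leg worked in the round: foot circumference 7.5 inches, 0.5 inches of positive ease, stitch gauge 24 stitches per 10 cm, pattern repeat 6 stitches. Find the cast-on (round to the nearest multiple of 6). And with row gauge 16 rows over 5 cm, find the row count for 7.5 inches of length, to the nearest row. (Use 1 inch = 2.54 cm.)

Cast on 48 stitches; work 61 rows.

Finished = 7.5 + 0.5 = 8 inches.
8 inches × 2.54 = 20.32 cm.
24/10 = 2.4 sts per cm; 20.32 × 2.4 = 48.77 sts.
Nearest multiple of 6 → 48.
7.5 inches = 19.05 cm; × 3.2 = 60.96 → 61 rows.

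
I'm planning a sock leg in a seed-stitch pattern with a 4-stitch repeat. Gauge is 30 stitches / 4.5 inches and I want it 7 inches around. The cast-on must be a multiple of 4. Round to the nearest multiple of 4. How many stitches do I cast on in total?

30 / 4.5 = 6.667 sts per inch.
7 × 6.667 = 46.67 sts.
Nearest multiple of 4: 48.

CO 48 sts.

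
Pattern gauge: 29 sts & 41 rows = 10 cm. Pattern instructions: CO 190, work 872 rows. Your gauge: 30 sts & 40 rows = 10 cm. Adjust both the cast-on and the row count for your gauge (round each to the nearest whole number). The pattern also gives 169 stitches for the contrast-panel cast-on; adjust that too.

Cast on 197 stitches; work 851 rows; contrast-panel cast-on 175 stitches.

Stitches: 190 × 30/29 = 196.55 → 197.
Rows: 872 × 40/41 = 850.73 → 851.
contrast-panel cast-on: 169 × 30/29 = 174.83 → 175.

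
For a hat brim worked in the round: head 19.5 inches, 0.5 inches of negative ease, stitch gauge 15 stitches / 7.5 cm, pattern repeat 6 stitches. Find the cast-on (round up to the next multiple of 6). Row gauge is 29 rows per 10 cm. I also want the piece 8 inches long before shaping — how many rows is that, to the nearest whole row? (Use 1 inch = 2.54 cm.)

Cast on 102 stitches; work 59 rows.

Finished = 19.5 − 0.5 = 19 inches.
19 inches × 2.54 = 48.26 cm.
15/7.5 = 2 sts per cm; 48.26 × 2 = 96.52 sts.
Next multiple of 6 → 102.
8 inches = 20.32 cm; × 2.9 = 58.93 → 59 rows.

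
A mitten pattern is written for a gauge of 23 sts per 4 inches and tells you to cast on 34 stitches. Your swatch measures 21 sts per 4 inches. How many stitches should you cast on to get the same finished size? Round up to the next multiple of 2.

32 stitches.

Scale factor = 21 / 23 = 0.913.
34 × 21 / 23 = 31.04 sts.
→ 32 sts.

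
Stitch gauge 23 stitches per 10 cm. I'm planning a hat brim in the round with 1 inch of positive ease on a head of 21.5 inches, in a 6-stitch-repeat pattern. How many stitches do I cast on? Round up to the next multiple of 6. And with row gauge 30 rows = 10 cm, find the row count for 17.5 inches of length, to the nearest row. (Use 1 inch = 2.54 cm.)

Cast on 132 stitches; work 133 rows.

Finished = 21.5 + 1 = 22.5 inches.
22.5 inches × 2.54 = 57.15 cm.
23/10 = 2.3 sts per cm; 57.15 × 2.3 = 131.44 sts.
Next multiple of 6 → 132.
17.5 inches = 44.45 cm; × 3 = 133.35 → 133 rows.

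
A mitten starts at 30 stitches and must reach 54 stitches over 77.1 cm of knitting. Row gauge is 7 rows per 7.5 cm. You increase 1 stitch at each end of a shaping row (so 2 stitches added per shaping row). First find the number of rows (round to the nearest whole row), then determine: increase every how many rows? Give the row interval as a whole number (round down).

Increase every 6th row.

Rows = 77.1 × 0.933 = 72.0 → 72 rows.
Stitches to add: 24 → 12 shaping rows (at 2 st each).
72 / 12 = 6.00 → every 6 rows.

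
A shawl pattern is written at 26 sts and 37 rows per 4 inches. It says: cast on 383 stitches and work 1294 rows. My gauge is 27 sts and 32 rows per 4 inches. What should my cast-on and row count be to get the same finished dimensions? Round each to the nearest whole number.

Cast on 398 stitches; work 1119 rows.

Stitches: 383 × 27/26 = 397.73 → 398.
Rows: 1294 × 32/37 = 1119.14 → 1119.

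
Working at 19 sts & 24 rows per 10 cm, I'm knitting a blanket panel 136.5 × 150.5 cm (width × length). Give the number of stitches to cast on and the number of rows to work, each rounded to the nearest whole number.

Cast on 259 stitches and work 361 rows.

Stitch gauge = 19/10 = 1.9 sts/cm; 136.5 × 1.9 = 259.35 → 259 sts.
Row gauge = 24/10 = 2.4 rows/cm; 150.5 × 2.4 = 361.20 → 361 rows.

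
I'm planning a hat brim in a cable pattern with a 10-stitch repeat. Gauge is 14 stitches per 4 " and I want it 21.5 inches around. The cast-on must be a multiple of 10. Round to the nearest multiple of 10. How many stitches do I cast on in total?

80 stitches.

14 / 4 = 3.5 sts per inch.
21.5 × 3.5 = 75.25 sts.
Nearest multiple of 10: 80.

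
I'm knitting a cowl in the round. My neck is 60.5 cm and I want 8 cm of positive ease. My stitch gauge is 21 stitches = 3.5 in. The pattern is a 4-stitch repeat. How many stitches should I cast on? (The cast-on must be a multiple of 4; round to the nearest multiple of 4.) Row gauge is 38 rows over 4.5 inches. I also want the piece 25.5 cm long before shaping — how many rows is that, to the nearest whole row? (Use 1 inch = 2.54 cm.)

Finished = 60.5 + 8 = 68.5 cm.
68.5 cm × 1/2.54 = 26.97 inches.
21/3.5 = 6 sts per in; 26.97 × 6 = 161.81 sts.
Nearest multiple of 4 → 160.
25.5 cm = 10.04 inches; × 8.444 = 84.78 → 85 rows.

Cast on 160 stitches; work 85 rows.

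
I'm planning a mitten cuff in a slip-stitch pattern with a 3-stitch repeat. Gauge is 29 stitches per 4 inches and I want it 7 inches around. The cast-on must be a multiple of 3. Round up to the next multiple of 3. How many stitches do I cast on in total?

CO 51 sts.

29 / 4 = 7.25 sts per inch.
7 × 7.25 = 50.75 sts.
Next multiple of 3: 51.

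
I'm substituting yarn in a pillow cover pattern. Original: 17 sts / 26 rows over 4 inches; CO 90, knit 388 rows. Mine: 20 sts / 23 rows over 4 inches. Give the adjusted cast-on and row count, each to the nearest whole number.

Stitches: 90 × 20/17 = 105.88 → 106.
Rows: 388 × 23/26 = 343.23 → 343.

Cast on 106 stitches; work 343 rows.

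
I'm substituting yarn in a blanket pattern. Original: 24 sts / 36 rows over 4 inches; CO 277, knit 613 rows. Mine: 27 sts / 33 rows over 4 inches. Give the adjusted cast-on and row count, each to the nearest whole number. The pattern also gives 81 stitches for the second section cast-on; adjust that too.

Cast on 312 stitches; work 562 rows; second section cast-on 91 stitches.

Stitches: 277 × 27/24 = 311.62 → 312.
Rows: 613 × 33/36 = 561.92 → 562.
second section cast-on: 81 × 27/24 = 91.12 → 91.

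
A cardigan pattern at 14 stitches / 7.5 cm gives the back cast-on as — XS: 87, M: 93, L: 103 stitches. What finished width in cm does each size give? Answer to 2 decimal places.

14/7.5 = 1.867 sts per cm.
XS: 87 / 1.867 = 46.607 → 46.61 cm.
M: 93 / 1.867 = 49.821 → 49.82 cm.
L: 103 / 1.867 = 55.179 → 55.18 cm.

XS 46.61 cm; M 49.82 cm; L 55.18 cm.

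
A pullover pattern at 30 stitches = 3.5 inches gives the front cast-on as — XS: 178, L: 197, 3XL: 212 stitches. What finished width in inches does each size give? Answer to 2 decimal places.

30/3.5 = 8.571 sts per in.
XS: 178 / 8.571 = 20.767 → 20.77 in.
L: 197 / 8.571 = 22.983 → 22.98 in.
3XL: 212 / 8.571 = 24.733 → 24.73 in.

XS 20.77 inches; L 22.98 inches; 3XL 24.73 inches.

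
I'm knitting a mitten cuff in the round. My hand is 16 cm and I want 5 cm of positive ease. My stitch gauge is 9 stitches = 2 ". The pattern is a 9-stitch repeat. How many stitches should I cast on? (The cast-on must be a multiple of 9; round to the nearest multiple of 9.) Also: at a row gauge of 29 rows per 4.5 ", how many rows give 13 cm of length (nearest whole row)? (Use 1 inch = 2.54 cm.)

Finished = 16 + 5 = 21 cm.
21 cm × 1/2.54 = 8.27 inches.
9/2 = 4.5 sts per in; 8.27 × 4.5 = 37.20 sts.
Nearest multiple of 9 → 36.
13 cm = 5.12 inches; × 6.444 = 32.98 → 33 rows.

Cast on 36 stitches; work 33 rows.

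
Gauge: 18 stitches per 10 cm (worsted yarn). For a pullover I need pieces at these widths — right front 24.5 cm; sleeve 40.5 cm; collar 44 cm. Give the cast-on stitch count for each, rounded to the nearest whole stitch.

right front 44; sleeve 73; collar 79.

Rate = 18/10 = 1.8 sts per cm.
right front: 24.5 × 1.8 = 44.10 → 44.
sleeve: 40.5 × 1.8 = 72.90 → 73.
collar: 44 × 1.8 = 79.20 → 79.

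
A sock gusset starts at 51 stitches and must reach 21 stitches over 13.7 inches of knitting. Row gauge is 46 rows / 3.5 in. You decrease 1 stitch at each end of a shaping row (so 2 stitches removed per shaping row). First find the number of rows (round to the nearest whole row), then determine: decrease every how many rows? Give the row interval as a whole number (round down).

Rows = 13.7 × 13.143 = 180.1 → 180 rows.
Stitches to remove: 30 → 15 shaping rows (at 2 st each).
180 / 15 = 12.00 → every 12 rows.

Decrease every 12th row.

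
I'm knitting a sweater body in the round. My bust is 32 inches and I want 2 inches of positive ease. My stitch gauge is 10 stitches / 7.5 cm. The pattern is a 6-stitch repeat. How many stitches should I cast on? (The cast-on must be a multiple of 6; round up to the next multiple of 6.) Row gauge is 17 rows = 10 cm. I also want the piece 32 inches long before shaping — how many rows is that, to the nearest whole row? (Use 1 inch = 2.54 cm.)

Finished = 32 + 2 = 34 inches.
34 inches × 2.54 = 86.36 cm.
10/7.5 = 1.333 sts per cm; 86.36 × 1.333 = 115.15 sts.
Next multiple of 6 → 120.
32 inches = 81.28 cm; × 1.7 = 138.18 → 138 rows.

Cast on 120 stitches; work 138 rows.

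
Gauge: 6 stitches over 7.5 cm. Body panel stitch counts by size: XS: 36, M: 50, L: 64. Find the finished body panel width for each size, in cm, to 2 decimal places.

XS 45.00 cm; M 62.50 cm; L 80.00 cm.

6/7.5 = 0.8 sts per cm.
XS: 36 / 0.8 = 45.000 → 45.00 cm.
M: 50 / 0.8 = 62.500 → 62.50 cm.
L: 64 / 0.8 = 80.000 → 80.00 cm.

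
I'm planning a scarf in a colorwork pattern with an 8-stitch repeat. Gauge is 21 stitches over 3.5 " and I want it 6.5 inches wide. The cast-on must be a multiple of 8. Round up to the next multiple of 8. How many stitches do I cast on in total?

21 / 3.5 = 6 sts per inch.
6.5 × 6 = 39.00 sts.
Next multiple of 8: 40.

40 stitches.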